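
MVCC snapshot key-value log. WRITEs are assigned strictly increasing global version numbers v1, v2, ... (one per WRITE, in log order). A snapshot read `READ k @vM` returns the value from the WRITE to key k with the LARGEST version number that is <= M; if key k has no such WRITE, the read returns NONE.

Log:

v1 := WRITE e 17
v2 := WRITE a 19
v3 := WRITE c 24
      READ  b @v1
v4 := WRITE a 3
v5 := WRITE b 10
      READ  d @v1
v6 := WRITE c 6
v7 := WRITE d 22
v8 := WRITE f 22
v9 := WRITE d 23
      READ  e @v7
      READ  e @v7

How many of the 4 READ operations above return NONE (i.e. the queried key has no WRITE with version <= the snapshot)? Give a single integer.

v1: WRITE e=17  (e history now [(1, 17)])
v2: WRITE a=19  (a history now [(2, 19)])
v3: WRITE c=24  (c history now [(3, 24)])
READ b @v1: history=[] -> no version <= 1 -> NONE
v4: WRITE a=3  (a history now [(2, 19), (4, 3)])
v5: WRITE b=10  (b history now [(5, 10)])
READ d @v1: history=[] -> no version <= 1 -> NONE
v6: WRITE c=6  (c history now [(3, 24), (6, 6)])
v7: WRITE d=22  (d history now [(7, 22)])
v8: WRITE f=22  (f history now [(8, 22)])
v9: WRITE d=23  (d history now [(7, 22), (9, 23)])
READ e @v7: history=[(1, 17)] -> pick v1 -> 17
READ e @v7: history=[(1, 17)] -> pick v1 -> 17
Read results in order: ['NONE', 'NONE', '17', '17']
NONE count = 2

Answer: 2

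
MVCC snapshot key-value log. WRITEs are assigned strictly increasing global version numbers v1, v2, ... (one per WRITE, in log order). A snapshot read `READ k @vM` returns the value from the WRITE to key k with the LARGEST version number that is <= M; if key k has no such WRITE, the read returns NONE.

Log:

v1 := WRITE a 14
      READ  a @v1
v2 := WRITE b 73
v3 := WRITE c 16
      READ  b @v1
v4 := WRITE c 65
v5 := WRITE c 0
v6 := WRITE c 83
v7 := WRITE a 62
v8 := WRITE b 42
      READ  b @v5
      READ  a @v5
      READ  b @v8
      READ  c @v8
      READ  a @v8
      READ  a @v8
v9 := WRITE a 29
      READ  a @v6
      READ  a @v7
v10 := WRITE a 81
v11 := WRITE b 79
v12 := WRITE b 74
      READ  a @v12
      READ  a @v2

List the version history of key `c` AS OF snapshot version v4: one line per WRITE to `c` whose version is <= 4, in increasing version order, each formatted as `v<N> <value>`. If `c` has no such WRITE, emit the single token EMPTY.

Scan writes for key=c with version <= 4:
  v1 WRITE a 14 -> skip
  v2 WRITE b 73 -> skip
  v3 WRITE c 16 -> keep
  v4 WRITE c 65 -> keep
  v5 WRITE c 0 -> drop (> snap)
  v6 WRITE c 83 -> drop (> snap)
  v7 WRITE a 62 -> skip
  v8 WRITE b 42 -> skip
  v9 WRITE a 29 -> skip
  v10 WRITE a 81 -> skip
  v11 WRITE b 79 -> skip
  v12 WRITE b 74 -> skip
Collected: [(3, 16), (4, 65)]

Answer: v3 16
v4 65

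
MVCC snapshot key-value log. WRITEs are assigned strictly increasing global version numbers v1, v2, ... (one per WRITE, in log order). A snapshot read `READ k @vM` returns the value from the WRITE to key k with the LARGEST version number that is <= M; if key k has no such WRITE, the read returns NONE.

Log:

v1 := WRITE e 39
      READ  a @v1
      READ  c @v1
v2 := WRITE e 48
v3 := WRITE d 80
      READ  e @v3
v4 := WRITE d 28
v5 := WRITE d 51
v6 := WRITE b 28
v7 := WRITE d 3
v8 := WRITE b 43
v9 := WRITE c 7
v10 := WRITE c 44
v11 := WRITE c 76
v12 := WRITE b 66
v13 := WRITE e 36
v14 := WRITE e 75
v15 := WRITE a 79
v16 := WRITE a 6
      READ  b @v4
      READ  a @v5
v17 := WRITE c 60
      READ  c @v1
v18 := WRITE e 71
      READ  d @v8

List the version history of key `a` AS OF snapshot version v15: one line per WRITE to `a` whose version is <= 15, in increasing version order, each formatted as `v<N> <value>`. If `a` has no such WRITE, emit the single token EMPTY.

Answer: v15 79

Derivation:
Scan writes for key=a with version <= 15:
  v1 WRITE e 39 -> skip
  v2 WRITE e 48 -> skip
  v3 WRITE d 80 -> skip
  v4 WRITE d 28 -> skip
  v5 WRITE d 51 -> skip
  v6 WRITE b 28 -> skip
  v7 WRITE d 3 -> skip
  v8 WRITE b 43 -> skip
  v9 WRITE c 7 -> skip
  v10 WRITE c 44 -> skip
  v11 WRITE c 76 -> skip
  v12 WRITE b 66 -> skip
  v13 WRITE e 36 -> skip
  v14 WRITE e 75 -> skip
  v15 WRITE a 79 -> keep
  v16 WRITE a 6 -> drop (> snap)
  v17 WRITE c 60 -> skip
  v18 WRITE e 71 -> skip
Collected: [(15, 79)]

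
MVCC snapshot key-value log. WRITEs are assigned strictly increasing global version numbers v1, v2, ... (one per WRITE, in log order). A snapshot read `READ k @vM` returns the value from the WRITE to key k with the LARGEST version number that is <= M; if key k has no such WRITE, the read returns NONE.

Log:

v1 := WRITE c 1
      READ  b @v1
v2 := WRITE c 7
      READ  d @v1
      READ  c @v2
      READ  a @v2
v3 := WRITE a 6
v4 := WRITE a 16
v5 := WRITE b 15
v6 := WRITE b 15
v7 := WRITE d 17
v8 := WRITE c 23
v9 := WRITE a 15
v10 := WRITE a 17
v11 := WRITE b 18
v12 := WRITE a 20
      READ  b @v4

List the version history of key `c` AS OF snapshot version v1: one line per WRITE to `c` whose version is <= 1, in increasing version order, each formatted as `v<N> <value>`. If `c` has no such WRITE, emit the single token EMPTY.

Scan writes for key=c with version <= 1:
  v1 WRITE c 1 -> keep
  v2 WRITE c 7 -> drop (> snap)
  v3 WRITE a 6 -> skip
  v4 WRITE a 16 -> skip
  v5 WRITE b 15 -> skip
  v6 WRITE b 15 -> skip
  v7 WRITE d 17 -> skip
  v8 WRITE c 23 -> drop (> snap)
  v9 WRITE a 15 -> skip
  v10 WRITE a 17 -> skip
  v11 WRITE b 18 -> skip
  v12 WRITE a 20 -> skip
Collected: [(1, 1)]

Answer: v1 1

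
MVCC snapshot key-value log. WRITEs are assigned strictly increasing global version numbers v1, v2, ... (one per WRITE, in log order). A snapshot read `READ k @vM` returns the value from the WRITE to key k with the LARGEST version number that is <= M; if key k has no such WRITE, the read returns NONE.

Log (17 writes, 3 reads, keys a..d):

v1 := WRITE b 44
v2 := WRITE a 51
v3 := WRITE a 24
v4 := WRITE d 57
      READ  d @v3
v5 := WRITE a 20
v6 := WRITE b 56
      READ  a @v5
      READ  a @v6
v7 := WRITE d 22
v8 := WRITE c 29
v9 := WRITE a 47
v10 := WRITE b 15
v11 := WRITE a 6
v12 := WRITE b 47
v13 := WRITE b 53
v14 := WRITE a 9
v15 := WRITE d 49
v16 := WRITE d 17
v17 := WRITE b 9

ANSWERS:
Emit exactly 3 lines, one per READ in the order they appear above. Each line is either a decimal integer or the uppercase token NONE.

v1: WRITE b=44  (b history now [(1, 44)])
v2: WRITE a=51  (a history now [(2, 51)])
v3: WRITE a=24  (a history now [(2, 51), (3, 24)])
v4: WRITE d=57  (d history now [(4, 57)])
READ d @v3: history=[(4, 57)] -> no version <= 3 -> NONE
v5: WRITE a=20  (a history now [(2, 51), (3, 24), (5, 20)])
v6: WRITE b=56  (b history now [(1, 44), (6, 56)])
READ a @v5: history=[(2, 51), (3, 24), (5, 20)] -> pick v5 -> 20
READ a @v6: history=[(2, 51), (3, 24), (5, 20)] -> pick v5 -> 20
v7: WRITE d=22  (d history now [(4, 57), (7, 22)])
v8: WRITE c=29  (c history now [(8, 29)])
v9: WRITE a=47  (a history now [(2, 51), (3, 24), (5, 20), (9, 47)])
v10: WRITE b=15  (b history now [(1, 44), (6, 56), (10, 15)])
v11: WRITE a=6  (a history now [(2, 51), (3, 24), (5, 20), (9, 47), (11, 6)])
v12: WRITE b=47  (b history now [(1, 44), (6, 56), (10, 15), (12, 47)])
v13: WRITE b=53  (b history now [(1, 44), (6, 56), (10, 15), (12, 47), (13, 53)])
v14: WRITE a=9  (a history now [(2, 51), (3, 24), (5, 20), (9, 47), (11, 6), (14, 9)])
v15: WRITE d=49  (d history now [(4, 57), (7, 22), (15, 49)])
v16: WRITE d=17  (d history now [(4, 57), (7, 22), (15, 49), (16, 17)])
v17: WRITE b=9  (b history now [(1, 44), (6, 56), (10, 15), (12, 47), (13, 53), (17, 9)])

Answer: NONE
20
20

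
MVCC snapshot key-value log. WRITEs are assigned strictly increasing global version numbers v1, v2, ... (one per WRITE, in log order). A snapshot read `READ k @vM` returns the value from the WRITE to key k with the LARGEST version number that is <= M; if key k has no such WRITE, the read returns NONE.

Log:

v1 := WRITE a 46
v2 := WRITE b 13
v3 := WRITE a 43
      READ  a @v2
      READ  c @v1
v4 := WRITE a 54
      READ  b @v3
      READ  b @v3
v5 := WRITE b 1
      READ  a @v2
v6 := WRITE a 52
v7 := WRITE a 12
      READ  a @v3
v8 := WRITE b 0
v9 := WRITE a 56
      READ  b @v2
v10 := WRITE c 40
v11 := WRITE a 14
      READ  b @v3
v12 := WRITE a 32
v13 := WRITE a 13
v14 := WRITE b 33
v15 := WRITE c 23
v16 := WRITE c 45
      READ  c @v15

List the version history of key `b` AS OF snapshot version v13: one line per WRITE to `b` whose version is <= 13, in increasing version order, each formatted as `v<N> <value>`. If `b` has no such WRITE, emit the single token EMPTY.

Scan writes for key=b with version <= 13:
  v1 WRITE a 46 -> skip
  v2 WRITE b 13 -> keep
  v3 WRITE a 43 -> skip
  v4 WRITE a 54 -> skip
  v5 WRITE b 1 -> keep
  v6 WRITE a 52 -> skip
  v7 WRITE a 12 -> skip
  v8 WRITE b 0 -> keep
  v9 WRITE a 56 -> skip
  v10 WRITE c 40 -> skip
  v11 WRITE a 14 -> skip
  v12 WRITE a 32 -> skip
  v13 WRITE a 13 -> skip
  v14 WRITE b 33 -> drop (> snap)
  v15 WRITE c 23 -> skip
  v16 WRITE c 45 -> skip
Collected: [(2, 13), (5, 1), (8, 0)]

Answer: v2 13
v5 1
v8 0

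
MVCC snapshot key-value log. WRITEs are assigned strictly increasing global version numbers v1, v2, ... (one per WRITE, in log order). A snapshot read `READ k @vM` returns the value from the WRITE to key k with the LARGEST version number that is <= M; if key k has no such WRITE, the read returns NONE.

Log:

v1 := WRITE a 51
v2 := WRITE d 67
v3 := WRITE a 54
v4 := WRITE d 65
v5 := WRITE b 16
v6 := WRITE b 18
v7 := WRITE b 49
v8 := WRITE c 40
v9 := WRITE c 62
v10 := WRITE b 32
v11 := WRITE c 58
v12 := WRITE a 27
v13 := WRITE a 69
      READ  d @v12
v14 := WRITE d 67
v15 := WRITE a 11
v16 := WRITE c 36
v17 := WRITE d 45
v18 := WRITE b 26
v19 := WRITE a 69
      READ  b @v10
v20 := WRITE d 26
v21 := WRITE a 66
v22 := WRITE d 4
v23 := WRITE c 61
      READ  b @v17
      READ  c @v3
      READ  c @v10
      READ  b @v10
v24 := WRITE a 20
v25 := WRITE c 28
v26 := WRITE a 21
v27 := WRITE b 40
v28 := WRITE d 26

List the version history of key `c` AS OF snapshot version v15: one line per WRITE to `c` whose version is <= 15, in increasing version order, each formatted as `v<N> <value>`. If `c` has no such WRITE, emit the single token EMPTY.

Scan writes for key=c with version <= 15:
  v1 WRITE a 51 -> skip
  v2 WRITE d 67 -> skip
  v3 WRITE a 54 -> skip
  v4 WRITE d 65 -> skip
  v5 WRITE b 16 -> skip
  v6 WRITE b 18 -> skip
  v7 WRITE b 49 -> skip
  v8 WRITE c 40 -> keep
  v9 WRITE c 62 -> keep
  v10 WRITE b 32 -> skip
  v11 WRITE c 58 -> keep
  v12 WRITE a 27 -> skip
  v13 WRITE a 69 -> skip
  v14 WRITE d 67 -> skip
  v15 WRITE a 11 -> skip
  v16 WRITE c 36 -> drop (> snap)
  v17 WRITE d 45 -> skip
  v18 WRITE b 26 -> skip
  v19 WRITE a 69 -> skip
  v20 WRITE d 26 -> skip
  v21 WRITE a 66 -> skip
  v22 WRITE d 4 -> skip
  v23 WRITE c 61 -> drop (> snap)
  v24 WRITE a 20 -> skip
  v25 WRITE c 28 -> drop (> snap)
  v26 WRITE a 21 -> skip
  v27 WRITE b 40 -> skip
  v28 WRITE d 26 -> skip
Collected: [(8, 40), (9, 62), (11, 58)]

Answer: v8 40
v9 62
v11 58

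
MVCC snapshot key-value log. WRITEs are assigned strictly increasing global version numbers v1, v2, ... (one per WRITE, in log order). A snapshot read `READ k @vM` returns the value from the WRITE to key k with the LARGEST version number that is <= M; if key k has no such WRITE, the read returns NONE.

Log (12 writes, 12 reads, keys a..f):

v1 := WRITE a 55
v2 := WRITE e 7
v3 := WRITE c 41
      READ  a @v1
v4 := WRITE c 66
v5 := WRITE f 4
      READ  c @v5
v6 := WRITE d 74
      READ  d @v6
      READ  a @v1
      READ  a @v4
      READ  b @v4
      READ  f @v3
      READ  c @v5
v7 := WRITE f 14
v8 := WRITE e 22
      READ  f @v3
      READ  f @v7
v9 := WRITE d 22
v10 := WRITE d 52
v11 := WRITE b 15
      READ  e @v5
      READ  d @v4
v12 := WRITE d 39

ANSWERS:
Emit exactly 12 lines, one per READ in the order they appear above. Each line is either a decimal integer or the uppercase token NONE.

v1: WRITE a=55  (a history now [(1, 55)])
v2: WRITE e=7  (e history now [(2, 7)])
v3: WRITE c=41  (c history now [(3, 41)])
READ a @v1: history=[(1, 55)] -> pick v1 -> 55
v4: WRITE c=66  (c history now [(3, 41), (4, 66)])
v5: WRITE f=4  (f history now [(5, 4)])
READ c @v5: history=[(3, 41), (4, 66)] -> pick v4 -> 66
v6: WRITE d=74  (d history now [(6, 74)])
READ d @v6: history=[(6, 74)] -> pick v6 -> 74
READ a @v1: history=[(1, 55)] -> pick v1 -> 55
READ a @v4: history=[(1, 55)] -> pick v1 -> 55
READ b @v4: history=[] -> no version <= 4 -> NONE
READ f @v3: history=[(5, 4)] -> no version <= 3 -> NONE
READ c @v5: history=[(3, 41), (4, 66)] -> pick v4 -> 66
v7: WRITE f=14  (f history now [(5, 4), (7, 14)])
v8: WRITE e=22  (e history now [(2, 7), (8, 22)])
READ f @v3: history=[(5, 4), (7, 14)] -> no version <= 3 -> NONE
READ f @v7: history=[(5, 4), (7, 14)] -> pick v7 -> 14
v9: WRITE d=22  (d history now [(6, 74), (9, 22)])
v10: WRITE d=52  (d history now [(6, 74), (9, 22), (10, 52)])
v11: WRITE b=15  (b history now [(11, 15)])
READ e @v5: history=[(2, 7), (8, 22)] -> pick v2 -> 7
READ d @v4: history=[(6, 74), (9, 22), (10, 52)] -> no version <= 4 -> NONE
v12: WRITE d=39  (d history now [(6, 74), (9, 22), (10, 52), (12, 39)])

Answer: 55
66
74
55
55
NONE
NONE
66
NONE
14
7
NONE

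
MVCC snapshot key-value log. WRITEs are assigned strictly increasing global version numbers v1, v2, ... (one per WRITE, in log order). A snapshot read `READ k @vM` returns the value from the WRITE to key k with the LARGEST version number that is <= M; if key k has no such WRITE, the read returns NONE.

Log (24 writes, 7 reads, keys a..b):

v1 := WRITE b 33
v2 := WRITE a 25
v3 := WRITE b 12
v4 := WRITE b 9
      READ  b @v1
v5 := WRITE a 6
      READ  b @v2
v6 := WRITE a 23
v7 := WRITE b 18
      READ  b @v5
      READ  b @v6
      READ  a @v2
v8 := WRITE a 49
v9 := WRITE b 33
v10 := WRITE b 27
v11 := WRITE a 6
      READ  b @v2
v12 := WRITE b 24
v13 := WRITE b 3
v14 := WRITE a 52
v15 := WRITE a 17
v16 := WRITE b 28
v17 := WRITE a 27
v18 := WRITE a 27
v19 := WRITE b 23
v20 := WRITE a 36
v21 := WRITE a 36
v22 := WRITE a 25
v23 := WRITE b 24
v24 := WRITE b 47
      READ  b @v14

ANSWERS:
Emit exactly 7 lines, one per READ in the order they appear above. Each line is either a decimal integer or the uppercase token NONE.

Answer: 33
33
9
9
25
33
3

Derivation:
v1: WRITE b=33  (b history now [(1, 33)])
v2: WRITE a=25  (a history now [(2, 25)])
v3: WRITE b=12  (b history now [(1, 33), (3, 12)])
v4: WRITE b=9  (b history now [(1, 33), (3, 12), (4, 9)])
READ b @v1: history=[(1, 33), (3, 12), (4, 9)] -> pick v1 -> 33
v5: WRITE a=6  (a history now [(2, 25), (5, 6)])
READ b @v2: history=[(1, 33), (3, 12), (4, 9)] -> pick v1 -> 33
v6: WRITE a=23  (a history now [(2, 25), (5, 6), (6, 23)])
v7: WRITE b=18  (b history now [(1, 33), (3, 12), (4, 9), (7, 18)])
READ b @v5: history=[(1, 33), (3, 12), (4, 9), (7, 18)] -> pick v4 -> 9
READ b @v6: history=[(1, 33), (3, 12), (4, 9), (7, 18)] -> pick v4 -> 9
READ a @v2: history=[(2, 25), (5, 6), (6, 23)] -> pick v2 -> 25
v8: WRITE a=49  (a history now [(2, 25), (5, 6), (6, 23), (8, 49)])
v9: WRITE b=33  (b history now [(1, 33), (3, 12), (4, 9), (7, 18), (9, 33)])
v10: WRITE b=27  (b history now [(1, 33), (3, 12), (4, 9), (7, 18), (9, 33), (10, 27)])
v11: WRITE a=6  (a history now [(2, 25), (5, 6), (6, 23), (8, 49), (11, 6)])
READ b @v2: history=[(1, 33), (3, 12), (4, 9), (7, 18), (9, 33), (10, 27)] -> pick v1 -> 33
v12: WRITE b=24  (b history now [(1, 33), (3, 12), (4, 9), (7, 18), (9, 33), (10, 27), (12, 24)])
v13: WRITE b=3  (b history now [(1, 33), (3, 12), (4, 9), (7, 18), (9, 33), (10, 27), (12, 24), (13, 3)])
v14: WRITE a=52  (a history now [(2, 25), (5, 6), (6, 23), (8, 49), (11, 6), (14, 52)])
v15: WRITE a=17  (a history now [(2, 25), (5, 6), (6, 23), (8, 49), (11, 6), (14, 52), (15, 17)])
v16: WRITE b=28  (b history now [(1, 33), (3, 12), (4, 9), (7, 18), (9, 33), (10, 27), (12, 24), (13, 3), (16, 28)])
v17: WRITE a=27  (a history now [(2, 25), (5, 6), (6, 23), (8, 49), (11, 6), (14, 52), (15, 17), (17, 27)])
v18: WRITE a=27  (a history now [(2, 25), (5, 6), (6, 23), (8, 49), (11, 6), (14, 52), (15, 17), (17, 27), (18, 27)])
v19: WRITE b=23  (b history now [(1, 33), (3, 12), (4, 9), (7, 18), (9, 33), (10, 27), (12, 24), (13, 3), (16, 28), (19, 23)])
v20: WRITE a=36  (a history now [(2, 25), (5, 6), (6, 23), (8, 49), (11, 6), (14, 52), (15, 17), (17, 27), (18, 27), (20, 36)])
v21: WRITE a=36  (a history now [(2, 25), (5, 6), (6, 23), (8, 49), (11, 6), (14, 52), (15, 17), (17, 27), (18, 27), (20, 36), (21, 36)])
v22: WRITE a=25  (a history now [(2, 25), (5, 6), (6, 23), (8, 49), (11, 6), (14, 52), (15, 17), (17, 27), (18, 27), (20, 36), (21, 36), (22, 25)])
v23: WRITE b=24  (b history now [(1, 33), (3, 12), (4, 9), (7, 18), (9, 33), (10, 27), (12, 24), (13, 3), (16, 28), (19, 23), (23, 24)])
v24: WRITE b=47  (b history now [(1, 33), (3, 12), (4, 9), (7, 18), (9, 33), (10, 27), (12, 24), (13, 3), (16, 28), (19, 23), (23, 24), (24, 47)])
READ b @v14: history=[(1, 33), (3, 12), (4, 9), (7, 18), (9, 33), (10, 27), (12, 24), (13, 3), (16, 28), (19, 23), (23, 24), (24, 47)] -> pick v13 -> 3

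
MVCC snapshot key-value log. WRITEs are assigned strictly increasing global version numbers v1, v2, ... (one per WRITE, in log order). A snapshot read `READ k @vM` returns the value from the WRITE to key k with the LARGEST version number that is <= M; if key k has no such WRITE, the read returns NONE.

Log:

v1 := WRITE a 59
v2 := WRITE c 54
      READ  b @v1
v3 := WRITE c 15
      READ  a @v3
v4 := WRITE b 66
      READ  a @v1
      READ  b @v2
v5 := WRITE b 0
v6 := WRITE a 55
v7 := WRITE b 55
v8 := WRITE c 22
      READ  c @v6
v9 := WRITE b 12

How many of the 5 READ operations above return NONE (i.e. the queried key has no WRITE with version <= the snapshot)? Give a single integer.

Answer: 2

Derivation:
v1: WRITE a=59  (a history now [(1, 59)])
v2: WRITE c=54  (c history now [(2, 54)])
READ b @v1: history=[] -> no version <= 1 -> NONE
v3: WRITE c=15  (c history now [(2, 54), (3, 15)])
READ a @v3: history=[(1, 59)] -> pick v1 -> 59
v4: WRITE b=66  (b history now [(4, 66)])
READ a @v1: history=[(1, 59)] -> pick v1 -> 59
READ b @v2: history=[(4, 66)] -> no version <= 2 -> NONE
v5: WRITE b=0  (b history now [(4, 66), (5, 0)])
v6: WRITE a=55  (a history now [(1, 59), (6, 55)])
v7: WRITE b=55  (b history now [(4, 66), (5, 0), (7, 55)])
v8: WRITE c=22  (c history now [(2, 54), (3, 15), (8, 22)])
READ c @v6: history=[(2, 54), (3, 15), (8, 22)] -> pick v3 -> 15
v9: WRITE b=12  (b history now [(4, 66), (5, 0), (7, 55), (9, 12)])
Read results in order: ['NONE', '59', '59', 'NONE', '15']
NONE count = 2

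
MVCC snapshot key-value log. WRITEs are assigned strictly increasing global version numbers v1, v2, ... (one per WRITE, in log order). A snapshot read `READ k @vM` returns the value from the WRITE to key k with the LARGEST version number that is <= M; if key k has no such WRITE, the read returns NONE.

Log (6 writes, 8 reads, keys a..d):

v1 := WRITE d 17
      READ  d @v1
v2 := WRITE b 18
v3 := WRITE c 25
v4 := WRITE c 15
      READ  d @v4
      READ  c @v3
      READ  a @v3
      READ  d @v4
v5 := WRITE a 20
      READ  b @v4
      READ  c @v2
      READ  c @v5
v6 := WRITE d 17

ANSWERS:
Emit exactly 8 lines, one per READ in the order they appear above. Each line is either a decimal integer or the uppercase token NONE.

Answer: 17
17
25
NONE
17
18
NONE
15

Derivation:
v1: WRITE d=17  (d history now [(1, 17)])
READ d @v1: history=[(1, 17)] -> pick v1 -> 17
v2: WRITE b=18  (b history now [(2, 18)])
v3: WRITE c=25  (c history now [(3, 25)])
v4: WRITE c=15  (c history now [(3, 25), (4, 15)])
READ d @v4: history=[(1, 17)] -> pick v1 -> 17
READ c @v3: history=[(3, 25), (4, 15)] -> pick v3 -> 25
READ a @v3: history=[] -> no version <= 3 -> NONE
READ d @v4: history=[(1, 17)] -> pick v1 -> 17
v5: WRITE a=20  (a history now [(5, 20)])
READ b @v4: history=[(2, 18)] -> pick v2 -> 18
READ c @v2: history=[(3, 25), (4, 15)] -> no version <= 2 -> NONE
READ c @v5: history=[(3, 25), (4, 15)] -> pick v4 -> 15
v6: WRITE d=17  (d history now [(1, 17), (6, 17)])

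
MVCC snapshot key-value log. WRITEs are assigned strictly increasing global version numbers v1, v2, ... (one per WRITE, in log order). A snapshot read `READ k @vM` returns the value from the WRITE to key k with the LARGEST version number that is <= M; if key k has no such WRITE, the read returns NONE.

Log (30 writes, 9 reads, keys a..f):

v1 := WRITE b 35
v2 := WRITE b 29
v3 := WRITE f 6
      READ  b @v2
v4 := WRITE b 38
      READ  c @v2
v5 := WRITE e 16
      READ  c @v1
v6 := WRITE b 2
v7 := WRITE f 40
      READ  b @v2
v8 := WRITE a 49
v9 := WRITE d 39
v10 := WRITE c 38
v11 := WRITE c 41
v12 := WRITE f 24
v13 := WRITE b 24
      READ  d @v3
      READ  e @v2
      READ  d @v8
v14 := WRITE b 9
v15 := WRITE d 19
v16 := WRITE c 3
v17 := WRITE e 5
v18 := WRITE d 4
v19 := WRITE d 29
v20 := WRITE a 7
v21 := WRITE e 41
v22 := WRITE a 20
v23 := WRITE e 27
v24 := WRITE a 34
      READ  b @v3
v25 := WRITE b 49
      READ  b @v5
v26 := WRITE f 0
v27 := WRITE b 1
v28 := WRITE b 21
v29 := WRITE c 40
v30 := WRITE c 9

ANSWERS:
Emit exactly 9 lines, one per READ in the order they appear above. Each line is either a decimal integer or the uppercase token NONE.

v1: WRITE b=35  (b history now [(1, 35)])
v2: WRITE b=29  (b history now [(1, 35), (2, 29)])
v3: WRITE f=6  (f history now [(3, 6)])
READ b @v2: history=[(1, 35), (2, 29)] -> pick v2 -> 29
v4: WRITE b=38  (b history now [(1, 35), (2, 29), (4, 38)])
READ c @v2: history=[] -> no version <= 2 -> NONE
v5: WRITE e=16  (e history now [(5, 16)])
READ c @v1: history=[] -> no version <= 1 -> NONE
v6: WRITE b=2  (b history now [(1, 35), (2, 29), (4, 38), (6, 2)])
v7: WRITE f=40  (f history now [(3, 6), (7, 40)])
READ b @v2: history=[(1, 35), (2, 29), (4, 38), (6, 2)] -> pick v2 -> 29
v8: WRITE a=49  (a history now [(8, 49)])
v9: WRITE d=39  (d history now [(9, 39)])
v10: WRITE c=38  (c history now [(10, 38)])
v11: WRITE c=41  (c history now [(10, 38), (11, 41)])
v12: WRITE f=24  (f history now [(3, 6), (7, 40), (12, 24)])
v13: WRITE b=24  (b history now [(1, 35), (2, 29), (4, 38), (6, 2), (13, 24)])
READ d @v3: history=[(9, 39)] -> no version <= 3 -> NONE
READ e @v2: history=[(5, 16)] -> no version <= 2 -> NONE
READ d @v8: history=[(9, 39)] -> no version <= 8 -> NONE
v14: WRITE b=9  (b history now [(1, 35), (2, 29), (4, 38), (6, 2), (13, 24), (14, 9)])
v15: WRITE d=19  (d history now [(9, 39), (15, 19)])
v16: WRITE c=3  (c history now [(10, 38), (11, 41), (16, 3)])
v17: WRITE e=5  (e history now [(5, 16), (17, 5)])
v18: WRITE d=4  (d history now [(9, 39), (15, 19), (18, 4)])
v19: WRITE d=29  (d history now [(9, 39), (15, 19), (18, 4), (19, 29)])
v20: WRITE a=7  (a history now [(8, 49), (20, 7)])
v21: WRITE e=41  (e history now [(5, 16), (17, 5), (21, 41)])
v22: WRITE a=20  (a history now [(8, 49), (20, 7), (22, 20)])
v23: WRITE e=27  (e history now [(5, 16), (17, 5), (21, 41), (23, 27)])
v24: WRITE a=34  (a history now [(8, 49), (20, 7), (22, 20), (24, 34)])
READ b @v3: history=[(1, 35), (2, 29), (4, 38), (6, 2), (13, 24), (14, 9)] -> pick v2 -> 29
v25: WRITE b=49  (b history now [(1, 35), (2, 29), (4, 38), (6, 2), (13, 24), (14, 9), (25, 49)])
READ b @v5: history=[(1, 35), (2, 29), (4, 38), (6, 2), (13, 24), (14, 9), (25, 49)] -> pick v4 -> 38
v26: WRITE f=0  (f history now [(3, 6), (7, 40), (12, 24), (26, 0)])
v27: WRITE b=1  (b history now [(1, 35), (2, 29), (4, 38), (6, 2), (13, 24), (14, 9), (25, 49), (27, 1)])
v28: WRITE b=21  (b history now [(1, 35), (2, 29), (4, 38), (6, 2), (13, 24), (14, 9), (25, 49), (27, 1), (28, 21)])
v29: WRITE c=40  (c history now [(10, 38), (11, 41), (16, 3), (29, 40)])
v30: WRITE c=9  (c history now [(10, 38), (11, 41), (16, 3), (29, 40), (30, 9)])

Answer: 29
NONE
NONE
29
NONE
NONE
NONE
29
38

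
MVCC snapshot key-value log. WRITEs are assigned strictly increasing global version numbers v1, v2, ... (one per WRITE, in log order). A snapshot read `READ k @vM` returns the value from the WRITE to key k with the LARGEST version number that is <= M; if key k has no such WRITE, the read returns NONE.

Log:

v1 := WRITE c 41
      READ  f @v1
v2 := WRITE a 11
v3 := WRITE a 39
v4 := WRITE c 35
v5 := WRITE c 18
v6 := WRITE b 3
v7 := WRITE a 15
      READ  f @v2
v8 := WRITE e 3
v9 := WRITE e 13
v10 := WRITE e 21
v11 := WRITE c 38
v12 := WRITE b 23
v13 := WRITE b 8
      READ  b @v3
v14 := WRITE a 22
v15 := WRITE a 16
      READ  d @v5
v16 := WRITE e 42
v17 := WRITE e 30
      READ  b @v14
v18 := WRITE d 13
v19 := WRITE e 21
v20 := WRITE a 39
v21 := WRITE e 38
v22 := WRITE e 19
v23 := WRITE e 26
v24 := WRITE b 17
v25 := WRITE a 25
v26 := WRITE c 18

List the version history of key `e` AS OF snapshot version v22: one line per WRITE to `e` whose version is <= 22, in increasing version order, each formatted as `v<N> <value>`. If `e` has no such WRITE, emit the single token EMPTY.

Answer: v8 3
v9 13
v10 21
v16 42
v17 30
v19 21
v21 38
v22 19

Derivation:
Scan writes for key=e with version <= 22:
  v1 WRITE c 41 -> skip
  v2 WRITE a 11 -> skip
  v3 WRITE a 39 -> skip
  v4 WRITE c 35 -> skip
  v5 WRITE c 18 -> skip
  v6 WRITE b 3 -> skip
  v7 WRITE a 15 -> skip
  v8 WRITE e 3 -> keep
  v9 WRITE e 13 -> keep
  v10 WRITE e 21 -> keep
  v11 WRITE c 38 -> skip
  v12 WRITE b 23 -> skip
  v13 WRITE b 8 -> skip
  v14 WRITE a 22 -> skip
  v15 WRITE a 16 -> skip
  v16 WRITE e 42 -> keep
  v17 WRITE e 30 -> keep
  v18 WRITE d 13 -> skip
  v19 WRITE e 21 -> keep
  v20 WRITE a 39 -> skip
  v21 WRITE e 38 -> keep
  v22 WRITE e 19 -> keep
  v23 WRITE e 26 -> drop (> snap)
  v24 WRITE b 17 -> skip
  v25 WRITE a 25 -> skip
  v26 WRITE c 18 -> skip
Collected: [(8, 3), (9, 13), (10, 21), (16, 42), (17, 30), (19, 21), (21, 38), (22, 19)]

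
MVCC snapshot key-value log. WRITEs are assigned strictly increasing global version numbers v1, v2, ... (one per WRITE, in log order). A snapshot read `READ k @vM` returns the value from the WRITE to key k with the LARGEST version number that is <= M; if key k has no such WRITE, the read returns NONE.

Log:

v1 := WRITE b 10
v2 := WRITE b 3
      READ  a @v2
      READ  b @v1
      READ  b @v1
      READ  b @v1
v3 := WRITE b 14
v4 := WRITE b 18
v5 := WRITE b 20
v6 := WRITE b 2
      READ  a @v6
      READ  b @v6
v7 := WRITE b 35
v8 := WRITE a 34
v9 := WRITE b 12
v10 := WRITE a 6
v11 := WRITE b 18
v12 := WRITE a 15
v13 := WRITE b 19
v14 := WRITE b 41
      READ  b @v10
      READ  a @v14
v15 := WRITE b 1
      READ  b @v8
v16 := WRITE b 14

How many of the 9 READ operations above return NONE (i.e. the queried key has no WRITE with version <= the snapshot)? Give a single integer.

v1: WRITE b=10  (b history now [(1, 10)])
v2: WRITE b=3  (b history now [(1, 10), (2, 3)])
READ a @v2: history=[] -> no version <= 2 -> NONE
READ b @v1: history=[(1, 10), (2, 3)] -> pick v1 -> 10
READ b @v1: history=[(1, 10), (2, 3)] -> pick v1 -> 10
READ b @v1: history=[(1, 10), (2, 3)] -> pick v1 -> 10
v3: WRITE b=14  (b history now [(1, 10), (2, 3), (3, 14)])
v4: WRITE b=18  (b history now [(1, 10), (2, 3), (3, 14), (4, 18)])
v5: WRITE b=20  (b history now [(1, 10), (2, 3), (3, 14), (4, 18), (5, 20)])
v6: WRITE b=2  (b history now [(1, 10), (2, 3), (3, 14), (4, 18), (5, 20), (6, 2)])
READ a @v6: history=[] -> no version <= 6 -> NONE
READ b @v6: history=[(1, 10), (2, 3), (3, 14), (4, 18), (5, 20), (6, 2)] -> pick v6 -> 2
v7: WRITE b=35  (b history now [(1, 10), (2, 3), (3, 14), (4, 18), (5, 20), (6, 2), (7, 35)])
v8: WRITE a=34  (a history now [(8, 34)])
v9: WRITE b=12  (b history now [(1, 10), (2, 3), (3, 14), (4, 18), (5, 20), (6, 2), (7, 35), (9, 12)])
v10: WRITE a=6  (a history now [(8, 34), (10, 6)])
v11: WRITE b=18  (b history now [(1, 10), (2, 3), (3, 14), (4, 18), (5, 20), (6, 2), (7, 35), (9, 12), (11, 18)])
v12: WRITE a=15  (a history now [(8, 34), (10, 6), (12, 15)])
v13: WRITE b=19  (b history now [(1, 10), (2, 3), (3, 14), (4, 18), (5, 20), (6, 2), (7, 35), (9, 12), (11, 18), (13, 19)])
v14: WRITE b=41  (b history now [(1, 10), (2, 3), (3, 14), (4, 18), (5, 20), (6, 2), (7, 35), (9, 12), (11, 18), (13, 19), (14, 41)])
READ b @v10: history=[(1, 10), (2, 3), (3, 14), (4, 18), (5, 20), (6, 2), (7, 35), (9, 12), (11, 18), (13, 19), (14, 41)] -> pick v9 -> 12
READ a @v14: history=[(8, 34), (10, 6), (12, 15)] -> pick v12 -> 15
v15: WRITE b=1  (b history now [(1, 10), (2, 3), (3, 14), (4, 18), (5, 20), (6, 2), (7, 35), (9, 12), (11, 18), (13, 19), (14, 41), (15, 1)])
READ b @v8: history=[(1, 10), (2, 3), (3, 14), (4, 18), (5, 20), (6, 2), (7, 35), (9, 12), (11, 18), (13, 19), (14, 41), (15, 1)] -> pick v7 -> 35
v16: WRITE b=14  (b history now [(1, 10), (2, 3), (3, 14), (4, 18), (5, 20), (6, 2), (7, 35), (9, 12), (11, 18), (13, 19), (14, 41), (15, 1), (16, 14)])
Read results in order: ['NONE', '10', '10', '10', 'NONE', '2', '12', '15', '35']
NONE count = 2

Answer: 2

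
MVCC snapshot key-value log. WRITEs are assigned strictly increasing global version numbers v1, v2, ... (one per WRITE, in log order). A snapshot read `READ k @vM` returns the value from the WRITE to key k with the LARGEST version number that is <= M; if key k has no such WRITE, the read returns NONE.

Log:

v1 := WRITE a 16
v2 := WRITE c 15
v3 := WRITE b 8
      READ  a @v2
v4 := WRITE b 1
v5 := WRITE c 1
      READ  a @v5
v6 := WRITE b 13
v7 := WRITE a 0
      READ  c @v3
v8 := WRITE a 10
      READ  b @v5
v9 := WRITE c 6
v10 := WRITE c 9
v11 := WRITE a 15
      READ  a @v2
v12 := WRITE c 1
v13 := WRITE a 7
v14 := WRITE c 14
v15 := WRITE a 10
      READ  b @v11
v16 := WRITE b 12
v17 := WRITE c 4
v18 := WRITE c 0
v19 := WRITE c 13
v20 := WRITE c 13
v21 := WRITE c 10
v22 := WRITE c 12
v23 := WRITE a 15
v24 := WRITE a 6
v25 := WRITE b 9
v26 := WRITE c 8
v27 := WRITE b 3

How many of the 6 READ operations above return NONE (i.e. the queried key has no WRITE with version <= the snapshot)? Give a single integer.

Answer: 0

Derivation:
v1: WRITE a=16  (a history now [(1, 16)])
v2: WRITE c=15  (c history now [(2, 15)])
v3: WRITE b=8  (b history now [(3, 8)])
READ a @v2: history=[(1, 16)] -> pick v1 -> 16
v4: WRITE b=1  (b history now [(3, 8), (4, 1)])
v5: WRITE c=1  (c history now [(2, 15), (5, 1)])
READ a @v5: history=[(1, 16)] -> pick v1 -> 16
v6: WRITE b=13  (b history now [(3, 8), (4, 1), (6, 13)])
v7: WRITE a=0  (a history now [(1, 16), (7, 0)])
READ c @v3: history=[(2, 15), (5, 1)] -> pick v2 -> 15
v8: WRITE a=10  (a history now [(1, 16), (7, 0), (8, 10)])
READ b @v5: history=[(3, 8), (4, 1), (6, 13)] -> pick v4 -> 1
v9: WRITE c=6  (c history now [(2, 15), (5, 1), (9, 6)])
v10: WRITE c=9  (c history now [(2, 15), (5, 1), (9, 6), (10, 9)])
v11: WRITE a=15  (a history now [(1, 16), (7, 0), (8, 10), (11, 15)])
READ a @v2: history=[(1, 16), (7, 0), (8, 10), (11, 15)] -> pick v1 -> 16
v12: WRITE c=1  (c history now [(2, 15), (5, 1), (9, 6), (10, 9), (12, 1)])
v13: WRITE a=7  (a history now [(1, 16), (7, 0), (8, 10), (11, 15), (13, 7)])
v14: WRITE c=14  (c history now [(2, 15), (5, 1), (9, 6), (10, 9), (12, 1), (14, 14)])
v15: WRITE a=10  (a history now [(1, 16), (7, 0), (8, 10), (11, 15), (13, 7), (15, 10)])
READ b @v11: history=[(3, 8), (4, 1), (6, 13)] -> pick v6 -> 13
v16: WRITE b=12  (b history now [(3, 8), (4, 1), (6, 13), (16, 12)])
v17: WRITE c=4  (c history now [(2, 15), (5, 1), (9, 6), (10, 9), (12, 1), (14, 14), (17, 4)])
v18: WRITE c=0  (c history now [(2, 15), (5, 1), (9, 6), (10, 9), (12, 1), (14, 14), (17, 4), (18, 0)])
v19: WRITE c=13  (c history now [(2, 15), (5, 1), (9, 6), (10, 9), (12, 1), (14, 14), (17, 4), (18, 0), (19, 13)])
v20: WRITE c=13  (c history now [(2, 15), (5, 1), (9, 6), (10, 9), (12, 1), (14, 14), (17, 4), (18, 0), (19, 13), (20, 13)])
v21: WRITE c=10  (c history now [(2, 15), (5, 1), (9, 6), (10, 9), (12, 1), (14, 14), (17, 4), (18, 0), (19, 13), (20, 13), (21, 10)])
v22: WRITE c=12  (c history now [(2, 15), (5, 1), (9, 6), (10, 9), (12, 1), (14, 14), (17, 4), (18, 0), (19, 13), (20, 13), (21, 10), (22, 12)])
v23: WRITE a=15  (a history now [(1, 16), (7, 0), (8, 10), (11, 15), (13, 7), (15, 10), (23, 15)])
v24: WRITE a=6  (a history now [(1, 16), (7, 0), (8, 10), (11, 15), (13, 7), (15, 10), (23, 15), (24, 6)])
v25: WRITE b=9  (b history now [(3, 8), (4, 1), (6, 13), (16, 12), (25, 9)])
v26: WRITE c=8  (c history now [(2, 15), (5, 1), (9, 6), (10, 9), (12, 1), (14, 14), (17, 4), (18, 0), (19, 13), (20, 13), (21, 10), (22, 12), (26, 8)])
v27: WRITE b=3  (b history now [(3, 8), (4, 1), (6, 13), (16, 12), (25, 9), (27, 3)])
Read results in order: ['16', '16', '15', '1', '16', '13']
NONE count = 0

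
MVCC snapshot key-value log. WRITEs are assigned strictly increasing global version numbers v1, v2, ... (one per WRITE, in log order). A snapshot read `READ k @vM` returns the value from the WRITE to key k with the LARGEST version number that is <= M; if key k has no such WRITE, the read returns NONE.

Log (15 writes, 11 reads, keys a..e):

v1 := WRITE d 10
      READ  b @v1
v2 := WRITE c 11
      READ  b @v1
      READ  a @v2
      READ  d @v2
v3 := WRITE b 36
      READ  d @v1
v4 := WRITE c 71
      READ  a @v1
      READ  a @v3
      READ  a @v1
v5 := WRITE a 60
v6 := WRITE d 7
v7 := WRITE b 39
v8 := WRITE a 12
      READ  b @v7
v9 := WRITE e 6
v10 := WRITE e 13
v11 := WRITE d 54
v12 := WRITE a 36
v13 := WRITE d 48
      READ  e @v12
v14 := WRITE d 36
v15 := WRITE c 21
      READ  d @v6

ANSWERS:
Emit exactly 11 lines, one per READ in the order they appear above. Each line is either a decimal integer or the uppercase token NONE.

v1: WRITE d=10  (d history now [(1, 10)])
READ b @v1: history=[] -> no version <= 1 -> NONE
v2: WRITE c=11  (c history now [(2, 11)])
READ b @v1: history=[] -> no version <= 1 -> NONE
READ a @v2: history=[] -> no version <= 2 -> NONE
READ d @v2: history=[(1, 10)] -> pick v1 -> 10
v3: WRITE b=36  (b history now [(3, 36)])
READ d @v1: history=[(1, 10)] -> pick v1 -> 10
v4: WRITE c=71  (c history now [(2, 11), (4, 71)])
READ a @v1: history=[] -> no version <= 1 -> NONE
READ a @v3: history=[] -> no version <= 3 -> NONE
READ a @v1: history=[] -> no version <= 1 -> NONE
v5: WRITE a=60  (a history now [(5, 60)])
v6: WRITE d=7  (d history now [(1, 10), (6, 7)])
v7: WRITE b=39  (b history now [(3, 36), (7, 39)])
v8: WRITE a=12  (a history now [(5, 60), (8, 12)])
READ b @v7: history=[(3, 36), (7, 39)] -> pick v7 -> 39
v9: WRITE e=6  (e history now [(9, 6)])
v10: WRITE e=13  (e history now [(9, 6), (10, 13)])
v11: WRITE d=54  (d history now [(1, 10), (6, 7), (11, 54)])
v12: WRITE a=36  (a history now [(5, 60), (8, 12), (12, 36)])
v13: WRITE d=48  (d history now [(1, 10), (6, 7), (11, 54), (13, 48)])
READ e @v12: history=[(9, 6), (10, 13)] -> pick v10 -> 13
v14: WRITE d=36  (d history now [(1, 10), (6, 7), (11, 54), (13, 48), (14, 36)])
v15: WRITE c=21  (c history now [(2, 11), (4, 71), (15, 21)])
READ d @v6: history=[(1, 10), (6, 7), (11, 54), (13, 48), (14, 36)] -> pick v6 -> 7

Answer: NONE
NONE
NONE
10
10
NONE
NONE
NONE
39
13
7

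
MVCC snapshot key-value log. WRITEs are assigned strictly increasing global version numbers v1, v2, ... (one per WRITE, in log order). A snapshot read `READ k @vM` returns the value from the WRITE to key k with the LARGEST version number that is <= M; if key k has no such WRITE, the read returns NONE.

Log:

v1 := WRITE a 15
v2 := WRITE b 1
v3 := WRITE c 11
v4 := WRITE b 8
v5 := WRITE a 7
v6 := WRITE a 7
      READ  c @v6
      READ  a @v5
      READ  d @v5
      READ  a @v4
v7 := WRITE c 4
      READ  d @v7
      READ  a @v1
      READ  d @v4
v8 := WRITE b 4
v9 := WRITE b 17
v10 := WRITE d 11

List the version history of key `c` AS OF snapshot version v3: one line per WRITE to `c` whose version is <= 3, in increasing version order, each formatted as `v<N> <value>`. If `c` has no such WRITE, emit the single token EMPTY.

Scan writes for key=c with version <= 3:
  v1 WRITE a 15 -> skip
  v2 WRITE b 1 -> skip
  v3 WRITE c 11 -> keep
  v4 WRITE b 8 -> skip
  v5 WRITE a 7 -> skip
  v6 WRITE a 7 -> skip
  v7 WRITE c 4 -> drop (> snap)
  v8 WRITE b 4 -> skip
  v9 WRITE b 17 -> skip
  v10 WRITE d 11 -> skip
Collected: [(3, 11)]

Answer: v3 11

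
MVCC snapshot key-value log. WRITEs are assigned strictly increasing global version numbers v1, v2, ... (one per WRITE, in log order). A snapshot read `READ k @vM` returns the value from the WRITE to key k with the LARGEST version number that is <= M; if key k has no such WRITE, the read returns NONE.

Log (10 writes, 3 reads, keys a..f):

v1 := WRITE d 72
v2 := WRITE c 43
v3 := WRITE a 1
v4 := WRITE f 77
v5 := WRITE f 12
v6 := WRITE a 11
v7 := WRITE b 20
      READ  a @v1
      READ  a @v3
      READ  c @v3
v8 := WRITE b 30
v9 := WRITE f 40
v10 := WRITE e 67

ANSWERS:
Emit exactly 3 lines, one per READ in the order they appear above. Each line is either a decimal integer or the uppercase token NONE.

v1: WRITE d=72  (d history now [(1, 72)])
v2: WRITE c=43  (c history now [(2, 43)])
v3: WRITE a=1  (a history now [(3, 1)])
v4: WRITE f=77  (f history now [(4, 77)])
v5: WRITE f=12  (f history now [(4, 77), (5, 12)])
v6: WRITE a=11  (a history now [(3, 1), (6, 11)])
v7: WRITE b=20  (b history now [(7, 20)])
READ a @v1: history=[(3, 1), (6, 11)] -> no version <= 1 -> NONE
READ a @v3: history=[(3, 1), (6, 11)] -> pick v3 -> 1
READ c @v3: history=[(2, 43)] -> pick v2 -> 43
v8: WRITE b=30  (b history now [(7, 20), (8, 30)])
v9: WRITE f=40  (f history now [(4, 77), (5, 12), (9, 40)])
v10: WRITE e=67  (e history now [(10, 67)])

Answer: NONE
1
43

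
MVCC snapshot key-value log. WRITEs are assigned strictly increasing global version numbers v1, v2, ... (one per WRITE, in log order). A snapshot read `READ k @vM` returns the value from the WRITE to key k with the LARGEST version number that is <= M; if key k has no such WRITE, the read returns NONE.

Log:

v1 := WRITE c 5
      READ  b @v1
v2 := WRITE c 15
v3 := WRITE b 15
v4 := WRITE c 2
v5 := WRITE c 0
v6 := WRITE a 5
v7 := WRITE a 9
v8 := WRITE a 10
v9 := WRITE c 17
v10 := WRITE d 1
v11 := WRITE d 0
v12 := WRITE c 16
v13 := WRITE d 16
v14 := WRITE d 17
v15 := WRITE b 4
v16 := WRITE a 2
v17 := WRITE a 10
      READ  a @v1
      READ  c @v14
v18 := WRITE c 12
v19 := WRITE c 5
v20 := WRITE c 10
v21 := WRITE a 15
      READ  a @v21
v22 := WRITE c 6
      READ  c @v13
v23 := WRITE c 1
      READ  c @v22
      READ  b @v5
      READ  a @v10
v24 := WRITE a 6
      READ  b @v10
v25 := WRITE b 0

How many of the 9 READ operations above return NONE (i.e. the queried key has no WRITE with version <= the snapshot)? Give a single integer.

Answer: 2

Derivation:
v1: WRITE c=5  (c history now [(1, 5)])
READ b @v1: history=[] -> no version <= 1 -> NONE
v2: WRITE c=15  (c history now [(1, 5), (2, 15)])
v3: WRITE b=15  (b history now [(3, 15)])
v4: WRITE c=2  (c history now [(1, 5), (2, 15), (4, 2)])
v5: WRITE c=0  (c history now [(1, 5), (2, 15), (4, 2), (5, 0)])
v6: WRITE a=5  (a history now [(6, 5)])
v7: WRITE a=9  (a history now [(6, 5), (7, 9)])
v8: WRITE a=10  (a history now [(6, 5), (7, 9), (8, 10)])
v9: WRITE c=17  (c history now [(1, 5), (2, 15), (4, 2), (5, 0), (9, 17)])
v10: WRITE d=1  (d history now [(10, 1)])
v11: WRITE d=0  (d history now [(10, 1), (11, 0)])
v12: WRITE c=16  (c history now [(1, 5), (2, 15), (4, 2), (5, 0), (9, 17), (12, 16)])
v13: WRITE d=16  (d history now [(10, 1), (11, 0), (13, 16)])
v14: WRITE d=17  (d history now [(10, 1), (11, 0), (13, 16), (14, 17)])
v15: WRITE b=4  (b history now [(3, 15), (15, 4)])
v16: WRITE a=2  (a history now [(6, 5), (7, 9), (8, 10), (16, 2)])
v17: WRITE a=10  (a history now [(6, 5), (7, 9), (8, 10), (16, 2), (17, 10)])
READ a @v1: history=[(6, 5), (7, 9), (8, 10), (16, 2), (17, 10)] -> no version <= 1 -> NONE
READ c @v14: history=[(1, 5), (2, 15), (4, 2), (5, 0), (9, 17), (12, 16)] -> pick v12 -> 16
v18: WRITE c=12  (c history now [(1, 5), (2, 15), (4, 2), (5, 0), (9, 17), (12, 16), (18, 12)])
v19: WRITE c=5  (c history now [(1, 5), (2, 15), (4, 2), (5, 0), (9, 17), (12, 16), (18, 12), (19, 5)])
v20: WRITE c=10  (c history now [(1, 5), (2, 15), (4, 2), (5, 0), (9, 17), (12, 16), (18, 12), (19, 5), (20, 10)])
v21: WRITE a=15  (a history now [(6, 5), (7, 9), (8, 10), (16, 2), (17, 10), (21, 15)])
READ a @v21: history=[(6, 5), (7, 9), (8, 10), (16, 2), (17, 10), (21, 15)] -> pick v21 -> 15
v22: WRITE c=6  (c history now [(1, 5), (2, 15), (4, 2), (5, 0), (9, 17), (12, 16), (18, 12), (19, 5), (20, 10), (22, 6)])
READ c @v13: history=[(1, 5), (2, 15), (4, 2), (5, 0), (9, 17), (12, 16), (18, 12), (19, 5), (20, 10), (22, 6)] -> pick v12 -> 16
v23: WRITE c=1  (c history now [(1, 5), (2, 15), (4, 2), (5, 0), (9, 17), (12, 16), (18, 12), (19, 5), (20, 10), (22, 6), (23, 1)])
READ c @v22: history=[(1, 5), (2, 15), (4, 2), (5, 0), (9, 17), (12, 16), (18, 12), (19, 5), (20, 10), (22, 6), (23, 1)] -> pick v22 -> 6
READ b @v5: history=[(3, 15), (15, 4)] -> pick v3 -> 15
READ a @v10: history=[(6, 5), (7, 9), (8, 10), (16, 2), (17, 10), (21, 15)] -> pick v8 -> 10
v24: WRITE a=6  (a history now [(6, 5), (7, 9), (8, 10), (16, 2), (17, 10), (21, 15), (24, 6)])
READ b @v10: history=[(3, 15), (15, 4)] -> pick v3 -> 15
v25: WRITE b=0  (b history now [(3, 15), (15, 4), (25, 0)])
Read results in order: ['NONE', 'NONE', '16', '15', '16', '6', '15', '10', '15']
NONE count = 2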